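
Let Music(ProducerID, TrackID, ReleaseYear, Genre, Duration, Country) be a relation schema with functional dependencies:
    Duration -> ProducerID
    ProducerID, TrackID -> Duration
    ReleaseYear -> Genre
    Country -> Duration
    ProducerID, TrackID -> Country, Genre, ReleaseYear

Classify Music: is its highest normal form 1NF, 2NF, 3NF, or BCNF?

Candidate keys: {Country, TrackID}, {Duration, TrackID}, {ProducerID, TrackID}. Prime attributes: {Country, Duration, ProducerID, TrackID}.
Duration -> ProducerID breaks BCNF: {Duration}⁺ = {Duration, ProducerID}, so {Duration} is not a superkey.
ReleaseYear -> Genre determines the non-prime attribute {Genre} from a non-superkey — 3NF is violated.
Checking every proper subset of each key, none determines a non-prime attribute — 2NF is satisfied.

2NF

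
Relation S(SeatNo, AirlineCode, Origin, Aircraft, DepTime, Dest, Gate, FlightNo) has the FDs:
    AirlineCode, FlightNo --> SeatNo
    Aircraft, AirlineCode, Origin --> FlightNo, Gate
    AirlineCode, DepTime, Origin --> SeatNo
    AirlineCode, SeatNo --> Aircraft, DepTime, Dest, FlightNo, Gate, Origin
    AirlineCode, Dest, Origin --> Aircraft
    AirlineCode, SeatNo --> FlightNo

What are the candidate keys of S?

{AirlineCode} never appears on the right of any FD, so every key must include it.
Closure of {AirlineCode, FlightNo} is {Aircraft, AirlineCode, DepTime, Dest, FlightNo, Gate, Origin, SeatNo}, the whole schema; {AirlineCode, FlightNo} is a candidate key.
Closure of {AirlineCode, SeatNo} is {Aircraft, AirlineCode, DepTime, Dest, FlightNo, Gate, Origin, SeatNo}, the whole schema; {AirlineCode, SeatNo} is a candidate key.
Closure of {Aircraft, AirlineCode, Origin} is {Aircraft, AirlineCode, DepTime, Dest, FlightNo, Gate, Origin, SeatNo}, the whole schema; {Aircraft, AirlineCode, Origin} is a candidate key.
Closure of {AirlineCode, DepTime, Origin} is {Aircraft, AirlineCode, DepTime, Dest, FlightNo, Gate, Origin, SeatNo}, the whole schema; {AirlineCode, DepTime, Origin} is a candidate key.
Closure of {AirlineCode, Dest, Origin} is {Aircraft, AirlineCode, DepTime, Dest, FlightNo, Gate, Origin, SeatNo}, the whole schema; {AirlineCode, Dest, Origin} is a candidate key.
Any other superkey properly contains one of these, so there are no further candidate keys.

{Aircraft, AirlineCode, Origin}, {AirlineCode, DepTime, Origin}, {AirlineCode, Dest, Origin}, {AirlineCode, FlightNo}, {AirlineCode, SeatNo}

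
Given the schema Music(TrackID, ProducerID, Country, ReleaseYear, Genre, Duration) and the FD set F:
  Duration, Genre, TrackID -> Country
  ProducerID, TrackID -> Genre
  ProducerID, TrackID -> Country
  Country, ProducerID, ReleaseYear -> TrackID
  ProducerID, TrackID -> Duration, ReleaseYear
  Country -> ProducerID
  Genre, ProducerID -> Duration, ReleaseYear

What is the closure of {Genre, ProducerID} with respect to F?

{Duration, Genre, ProducerID, ReleaseYear}

Start with {Genre, ProducerID}.
Genre, ProducerID -> Duration, ReleaseYear applies; add {Duration, ReleaseYear} → now {Duration, Genre, ProducerID, ReleaseYear}.
No further FD applies.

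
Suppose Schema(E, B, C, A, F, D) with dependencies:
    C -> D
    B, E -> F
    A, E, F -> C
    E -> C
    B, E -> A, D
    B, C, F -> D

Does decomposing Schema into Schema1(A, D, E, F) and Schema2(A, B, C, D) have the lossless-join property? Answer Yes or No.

Common attributes: {A, D}; their closure is {A, D}.
The closure covers neither Schema1 nor Schema2 entirely; the join is not lossless.

No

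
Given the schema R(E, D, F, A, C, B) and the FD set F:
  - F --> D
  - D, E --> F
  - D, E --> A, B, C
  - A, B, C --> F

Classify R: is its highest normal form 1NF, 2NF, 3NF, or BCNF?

Candidate keys: {A, B, C, E}, {D, E}, {E, F}. Prime attributes: {A, B, C, D, E, F}.
F --> D: {F}⁺ = {D, F}, which is not all of the attributes, so the left side is not a superkey — BCNF is violated.
Since {D} ⊆ prime attributes and every other non-superkey FD also has a prime right side, the schema is in 3NF.

3NF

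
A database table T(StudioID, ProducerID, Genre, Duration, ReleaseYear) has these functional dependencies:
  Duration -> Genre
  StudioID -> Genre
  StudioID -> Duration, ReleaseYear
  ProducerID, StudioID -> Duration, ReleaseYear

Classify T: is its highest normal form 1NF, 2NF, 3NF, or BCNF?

Candidate key: {ProducerID, StudioID}. Prime attributes: {ProducerID, StudioID}.
For Duration -> Genre we have {Duration}⁺ = {Duration, Genre}; {Duration} is not a superkey, so BCNF fails.
Duration -> Genre has non-prime {Genre} on the right and a non-superkey on the left, so 3NF fails.
The proper key subset {StudioID} of {ProducerID, StudioID} determines non-prime {Duration, Genre, ReleaseYear}, so the relation is not even in 2NF.

1NF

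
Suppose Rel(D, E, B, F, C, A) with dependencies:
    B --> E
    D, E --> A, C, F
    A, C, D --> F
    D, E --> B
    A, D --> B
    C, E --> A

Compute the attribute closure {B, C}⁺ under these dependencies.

{A, B, C, E}

Start with {B, C}.
B --> E applies; add {E} → now {B, C, E}.
C, E --> A applies; add {A} → now {A, B, C, E}.
No further FD applies.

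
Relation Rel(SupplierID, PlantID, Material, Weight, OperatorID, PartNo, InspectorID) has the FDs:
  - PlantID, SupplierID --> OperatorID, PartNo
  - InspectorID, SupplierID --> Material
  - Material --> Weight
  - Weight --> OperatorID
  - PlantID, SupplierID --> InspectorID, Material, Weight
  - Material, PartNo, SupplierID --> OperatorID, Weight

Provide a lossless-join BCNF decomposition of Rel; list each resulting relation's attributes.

Candidate key of the original relation: {PlantID, SupplierID}.
Within {InspectorID, Material, OperatorID, PartNo, PlantID, SupplierID, Weight}: {InspectorID, SupplierID}⁺ ∩ {InspectorID, Material, OperatorID, PartNo, PlantID, SupplierID, Weight} = {InspectorID, Material, OperatorID, SupplierID, Weight}, not the whole set, so InspectorID, SupplierID --> Material, OperatorID, Weight violates BCNF; decompose into {InspectorID, Material, OperatorID, SupplierID, Weight} and {InspectorID, PartNo, PlantID, SupplierID}.
Within {InspectorID, Material, OperatorID, SupplierID, Weight}: {Material}⁺ ∩ {InspectorID, Material, OperatorID, SupplierID, Weight} = {Material, OperatorID, Weight}, not the whole set, so Material --> OperatorID, Weight violates BCNF; decompose into {Material, OperatorID, Weight} and {InspectorID, Material, SupplierID}.
Within {Material, OperatorID, Weight}: {Weight}⁺ ∩ {Material, OperatorID, Weight} = {OperatorID, Weight}, not the whole set, so Weight --> OperatorID violates BCNF; decompose into {OperatorID, Weight} and {Material, Weight}.
{OperatorID, Weight} is in BCNF.
{Material, Weight} is in BCNF.
{InspectorID, Material, SupplierID} is in BCNF.
{InspectorID, PartNo, PlantID, SupplierID} is in BCNF.

{InspectorID, Material, SupplierID}; {InspectorID, PartNo, PlantID, SupplierID}; {Material, Weight}; {OperatorID, Weight}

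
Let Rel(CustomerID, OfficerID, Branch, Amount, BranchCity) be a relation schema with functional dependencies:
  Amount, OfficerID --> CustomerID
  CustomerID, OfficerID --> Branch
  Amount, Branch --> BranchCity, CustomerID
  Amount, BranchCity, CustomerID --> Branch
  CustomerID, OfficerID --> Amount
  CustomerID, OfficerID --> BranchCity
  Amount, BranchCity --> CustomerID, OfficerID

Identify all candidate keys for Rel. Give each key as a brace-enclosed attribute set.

{Amount, Branch}, {Amount, BranchCity}, {Amount, OfficerID}, {CustomerID, OfficerID}

{Amount, Branch}⁺ = {Amount, Branch, BranchCity, CustomerID, OfficerID}, which is every attribute, so {Amount, Branch} is a candidate key.
{Amount, BranchCity}⁺ = {Amount, Branch, BranchCity, CustomerID, OfficerID}, which is every attribute, so {Amount, BranchCity} is a candidate key.
{Amount, OfficerID}⁺ = {Amount, Branch, BranchCity, CustomerID, OfficerID}, which is every attribute, so {Amount, OfficerID} is a candidate key.
{CustomerID, OfficerID}⁺ = {Amount, Branch, BranchCity, CustomerID, OfficerID}, which is every attribute, so {CustomerID, OfficerID} is a candidate key.
Any other superkey properly contains one of these, so there are no further candidate keys.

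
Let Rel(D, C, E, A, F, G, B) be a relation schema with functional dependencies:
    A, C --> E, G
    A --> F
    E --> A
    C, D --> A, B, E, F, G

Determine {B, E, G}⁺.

Start with {B, E, G}.
E --> A applies; add {A} → now {A, B, E, G}.
A --> F applies; add {F} → now {A, B, E, F, G}.
No further FD applies.

{A, B, E, F, G}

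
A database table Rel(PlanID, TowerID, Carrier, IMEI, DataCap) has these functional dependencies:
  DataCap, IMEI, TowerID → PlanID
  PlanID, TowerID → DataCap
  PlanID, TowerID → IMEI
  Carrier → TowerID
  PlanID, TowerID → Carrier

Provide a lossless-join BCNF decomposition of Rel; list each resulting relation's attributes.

Candidate keys of the original relation: {Carrier, DataCap, IMEI}, {Carrier, PlanID}, {DataCap, IMEI, TowerID}, {PlanID, TowerID}.
{Carrier, DataCap, IMEI, PlanID, TowerID}: {Carrier} determines {Carrier, TowerID} here but is not a superkey — split on Carrier → TowerID, giving {Carrier, TowerID} and {Carrier, DataCap, IMEI, PlanID}.
{Carrier, TowerID} has no BCNF violation.
{Carrier, DataCap, IMEI, PlanID} has no BCNF violation.

{Carrier, DataCap, IMEI, PlanID}; {Carrier, TowerID}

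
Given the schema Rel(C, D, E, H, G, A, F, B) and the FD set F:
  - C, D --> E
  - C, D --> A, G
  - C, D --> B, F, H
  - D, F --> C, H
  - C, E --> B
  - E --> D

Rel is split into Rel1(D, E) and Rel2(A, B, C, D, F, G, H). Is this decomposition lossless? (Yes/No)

No

Rel1 ∩ Rel2 = {D}; its closure under F is {D}.
Neither Rel1 nor Rel2 is contained in that closure, so the decomposition is lossy.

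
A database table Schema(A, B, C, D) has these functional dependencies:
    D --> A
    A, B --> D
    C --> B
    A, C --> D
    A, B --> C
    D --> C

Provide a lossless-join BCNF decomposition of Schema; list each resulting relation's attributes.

Candidate keys of the original relation: {A, B}, {A, C}, {D}.
{A, B, C, D}: {C} determines {B, C} here but is not a superkey — split on C --> B, giving {B, C} and {A, C, D}.
{B, C}: every determinant is a superkey — BCNF.
{A, C, D}: every determinant is a superkey — BCNF.

{A, C, D}; {B, C}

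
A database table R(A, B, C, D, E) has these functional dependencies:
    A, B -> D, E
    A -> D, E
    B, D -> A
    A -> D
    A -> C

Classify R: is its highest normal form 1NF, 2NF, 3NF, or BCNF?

Candidate keys: {A, B}, {B, D}. Prime attributes: {A, B, D}.
A -> D, E: {A}⁺ = {A, C, D, E}, which is not all of the attributes, so the left side is not a superkey — BCNF is violated.
A -> D, E determines the non-prime attribute {E} from a non-superkey — 3NF is violated.
The proper key subset {A} of {A, B} determines non-prime {C, E}, so the relation is not even in 2NF.

1NF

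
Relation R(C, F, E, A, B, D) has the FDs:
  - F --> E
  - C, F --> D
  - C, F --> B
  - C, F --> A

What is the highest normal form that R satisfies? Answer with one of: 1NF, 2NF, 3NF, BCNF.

1NF

Candidate key: {C, F}. Prime attributes: {C, F}.
F --> E: {F}⁺ = {E, F}, which is not all of the attributes, so the left side is not a superkey — BCNF is violated.
F --> E determines the non-prime attribute {E} from a non-superkey — 3NF is violated.
Since {F} ⊂ {C, F} and {F}⁺ ⊇ {E} with {E} non-prime, there is a partial dependency; 2NF fails.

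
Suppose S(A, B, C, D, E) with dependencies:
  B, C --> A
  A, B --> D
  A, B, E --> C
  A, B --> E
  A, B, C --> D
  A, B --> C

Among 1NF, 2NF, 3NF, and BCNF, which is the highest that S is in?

Candidate keys: {A, B}, {B, C}. Prime attributes: {A, B, C}.
Each dependency's left side is a superkey — BCNF holds.

BCNF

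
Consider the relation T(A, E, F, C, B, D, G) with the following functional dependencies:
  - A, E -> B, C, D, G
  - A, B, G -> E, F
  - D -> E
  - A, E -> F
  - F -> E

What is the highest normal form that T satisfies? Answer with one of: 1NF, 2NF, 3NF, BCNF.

3NF

Candidate keys: {A, B, G}, {A, D}, {A, E}, {A, F}. Prime attributes: {A, B, D, E, F, G}.
For D -> E we have {D}⁺ = {D, E}; {D} is not a superkey, so BCNF fails.
Since {E} ⊆ prime attributes and every other non-superkey FD also has a prime right side, the schema is in 3NF.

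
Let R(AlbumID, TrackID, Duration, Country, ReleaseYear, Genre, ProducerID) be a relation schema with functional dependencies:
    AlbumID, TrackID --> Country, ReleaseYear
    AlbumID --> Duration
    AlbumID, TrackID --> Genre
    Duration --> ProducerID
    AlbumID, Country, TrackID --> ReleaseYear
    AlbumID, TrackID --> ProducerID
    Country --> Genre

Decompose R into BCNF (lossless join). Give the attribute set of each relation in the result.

Candidate key of the original relation: {AlbumID, TrackID}.
{AlbumID, Country, Duration, Genre, ProducerID, ReleaseYear, TrackID}: {AlbumID} determines {AlbumID, Duration, ProducerID} here but is not a superkey — split on AlbumID --> Duration, ProducerID, giving {AlbumID, Duration, ProducerID} and {AlbumID, Country, Genre, ReleaseYear, TrackID}.
{AlbumID, Duration, ProducerID}: {Duration} determines {Duration, ProducerID} here but is not a superkey — split on Duration --> ProducerID, giving {Duration, ProducerID} and {AlbumID, Duration}.
{Duration, ProducerID}: every determinant is a superkey — BCNF.
{AlbumID, Duration}: every determinant is a superkey — BCNF.
{AlbumID, Country, Genre, ReleaseYear, TrackID}: {Country} determines {Country, Genre} here but is not a superkey — split on Country --> Genre, giving {Country, Genre} and {AlbumID, Country, ReleaseYear, TrackID}.
{Country, Genre}: every determinant is a superkey — BCNF.
{AlbumID, Country, ReleaseYear, TrackID}: every determinant is a superkey — BCNF.

{AlbumID, Country, ReleaseYear, TrackID}; {AlbumID, Duration}; {Country, Genre}; {Duration, ProducerID}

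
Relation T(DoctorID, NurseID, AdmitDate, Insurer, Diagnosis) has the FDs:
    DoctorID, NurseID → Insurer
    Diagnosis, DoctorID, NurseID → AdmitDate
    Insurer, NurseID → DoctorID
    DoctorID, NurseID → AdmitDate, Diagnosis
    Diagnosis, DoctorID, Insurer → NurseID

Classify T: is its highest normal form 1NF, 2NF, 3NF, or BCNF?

Candidate keys: {Diagnosis, DoctorID, Insurer}, {DoctorID, NurseID}, {Insurer, NurseID}. Prime attributes: {Diagnosis, DoctorID, Insurer, NurseID}.
Each dependency's left side is a superkey — BCNF holds.

BCNF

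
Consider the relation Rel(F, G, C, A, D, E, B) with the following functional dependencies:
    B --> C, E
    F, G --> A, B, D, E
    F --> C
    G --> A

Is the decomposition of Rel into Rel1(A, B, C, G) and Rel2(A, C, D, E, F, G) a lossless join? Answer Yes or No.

The shared attributes are {A, C, G} and {A, C, G}⁺ = {A, C, G}.
Neither Rel1 nor Rel2 is contained in that closure, so the decomposition is lossy.

No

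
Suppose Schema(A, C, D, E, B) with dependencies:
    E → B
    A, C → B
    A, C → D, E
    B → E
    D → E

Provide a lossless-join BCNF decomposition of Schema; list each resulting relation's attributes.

Candidate key of the original relation: {A, C}.
{A, B, C, D, E}: {E} determines {B, E} here but is not a superkey — split on E → B, giving {B, E} and {A, C, D, E}.
{B, E} is in BCNF.
{A, C, D, E}: {D} determines {D, E} here but is not a superkey — split on D → E, giving {D, E} and {A, C, D}.
{D, E} is in BCNF.
{A, C, D} is in BCNF.

{A, C, D}; {B, E}; {D, E}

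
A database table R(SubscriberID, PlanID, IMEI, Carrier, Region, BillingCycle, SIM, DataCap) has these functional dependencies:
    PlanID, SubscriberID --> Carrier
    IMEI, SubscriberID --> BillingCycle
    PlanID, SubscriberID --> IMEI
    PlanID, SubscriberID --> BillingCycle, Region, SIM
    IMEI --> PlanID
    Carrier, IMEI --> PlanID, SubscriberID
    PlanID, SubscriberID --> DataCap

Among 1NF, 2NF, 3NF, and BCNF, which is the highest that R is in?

Candidate keys: {Carrier, IMEI}, {IMEI, SubscriberID}, {PlanID, SubscriberID}. Prime attributes: {Carrier, IMEI, PlanID, SubscriberID}.
IMEI --> PlanID: {IMEI}⁺ = {IMEI, PlanID}, which is not all of the attributes, so the left side is not a superkey — BCNF is violated.
But every attribute on its right side ({PlanID}) is prime, and the same holds for every other non-superkey FD, so 3NF still holds.

3NF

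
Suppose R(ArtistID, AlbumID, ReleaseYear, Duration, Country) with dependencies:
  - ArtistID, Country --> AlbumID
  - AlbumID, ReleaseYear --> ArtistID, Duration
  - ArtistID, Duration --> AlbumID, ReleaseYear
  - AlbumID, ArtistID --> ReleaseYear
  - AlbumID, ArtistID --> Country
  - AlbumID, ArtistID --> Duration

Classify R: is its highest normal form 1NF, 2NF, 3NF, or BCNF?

Candidate keys: {AlbumID, ArtistID}, {AlbumID, ReleaseYear}, {ArtistID, Country}, {ArtistID, Duration}. Prime attributes: {AlbumID, ArtistID, Country, Duration, ReleaseYear}.
Each dependency's left side is a superkey — BCNF holds.

BCNF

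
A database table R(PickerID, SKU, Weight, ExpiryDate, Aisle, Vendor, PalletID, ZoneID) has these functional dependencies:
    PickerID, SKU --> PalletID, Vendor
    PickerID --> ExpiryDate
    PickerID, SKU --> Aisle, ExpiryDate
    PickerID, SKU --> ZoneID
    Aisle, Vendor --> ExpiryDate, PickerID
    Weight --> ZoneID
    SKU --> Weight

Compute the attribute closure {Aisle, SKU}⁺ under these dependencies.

Start with {Aisle, SKU}.
SKU --> Weight applies; add {Weight} → now {Aisle, SKU, Weight}.
Weight --> ZoneID applies; add {ZoneID} → now {Aisle, SKU, Weight, ZoneID}.
No further FD applies.

{Aisle, SKU, Weight, ZoneID}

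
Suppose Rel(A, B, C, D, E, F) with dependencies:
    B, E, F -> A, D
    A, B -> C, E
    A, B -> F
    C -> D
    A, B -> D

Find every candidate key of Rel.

{A, B}, {B, E, F}

No FD produces {B}, so it must be in every candidate key.
Closure of {A, B} is {A, B, C, D, E, F}, the whole schema; {A, B} is a candidate key.
Closure of {B, E, F} is {A, B, C, D, E, F}, the whole schema; {B, E, F} is a candidate key.
No proper subset of any of these is a key, and no other minimal superkey exists.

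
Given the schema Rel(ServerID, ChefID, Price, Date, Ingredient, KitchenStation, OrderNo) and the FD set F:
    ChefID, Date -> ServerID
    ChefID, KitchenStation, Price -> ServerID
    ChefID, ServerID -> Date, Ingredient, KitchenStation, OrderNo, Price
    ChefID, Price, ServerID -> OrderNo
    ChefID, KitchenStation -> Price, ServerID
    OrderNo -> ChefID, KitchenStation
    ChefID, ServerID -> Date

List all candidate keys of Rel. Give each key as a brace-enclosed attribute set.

{OrderNo}⁺ = {ChefID, Date, Ingredient, KitchenStation, OrderNo, Price, ServerID} — all of the relation — so {OrderNo} is a candidate key.
{ChefID, Date}⁺ = {ChefID, Date, Ingredient, KitchenStation, OrderNo, Price, ServerID} — all of the relation — so {ChefID, Date} is a candidate key.
{ChefID, KitchenStation}⁺ = {ChefID, Date, Ingredient, KitchenStation, OrderNo, Price, ServerID} — all of the relation — so {ChefID, KitchenStation} is a candidate key.
{ChefID, ServerID}⁺ = {ChefID, Date, Ingredient, KitchenStation, OrderNo, Price, ServerID} — all of the relation — so {ChefID, ServerID} is a candidate key.
No proper subset of any of these is a key, and no other minimal superkey exists.

{ChefID, Date}, {ChefID, KitchenStation}, {ChefID, ServerID}, {OrderNo}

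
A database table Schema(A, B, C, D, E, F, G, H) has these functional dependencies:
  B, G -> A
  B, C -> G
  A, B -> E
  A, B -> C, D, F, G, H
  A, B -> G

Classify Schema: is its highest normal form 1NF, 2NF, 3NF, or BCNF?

BCNF

Candidate keys: {A, B}, {B, C}, {B, G}. Prime attributes: {A, B, C, G}.
Every FD has a superkey on the left, so the relation is in BCNF.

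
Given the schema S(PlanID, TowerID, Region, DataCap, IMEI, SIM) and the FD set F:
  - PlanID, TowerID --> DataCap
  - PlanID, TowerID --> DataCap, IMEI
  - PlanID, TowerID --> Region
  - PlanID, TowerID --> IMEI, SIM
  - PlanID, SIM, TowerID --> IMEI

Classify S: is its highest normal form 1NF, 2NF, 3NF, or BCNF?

BCNF

Candidate key: {PlanID, TowerID}. Prime attributes: {PlanID, TowerID}.
Every FD has a superkey on the left, so the relation is in BCNF.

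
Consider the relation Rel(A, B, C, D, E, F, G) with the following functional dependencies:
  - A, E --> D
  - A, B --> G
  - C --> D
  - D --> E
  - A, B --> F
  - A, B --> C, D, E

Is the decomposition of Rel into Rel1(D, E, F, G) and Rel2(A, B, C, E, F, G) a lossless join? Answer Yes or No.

No

Rel1 ∩ Rel2 = {E, F, G}; its closure under F is {E, F, G}.
Rel1 ⊄ {E, F, G} and Rel2 ⊄ {E, F, G}, so the split is lossy.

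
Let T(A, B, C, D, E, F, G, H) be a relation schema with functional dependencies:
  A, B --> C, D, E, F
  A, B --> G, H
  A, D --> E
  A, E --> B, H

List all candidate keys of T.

{A} never appears on the right of any FD, so every key must include it.
{A, B} is a candidate key since {A, B}⁺ = {A, B, C, D, E, F, G, H} covers every attribute.
{A, D} is a candidate key since {A, D}⁺ = {A, B, C, D, E, F, G, H} covers every attribute.
{A, E} is a candidate key since {A, E}⁺ = {A, B, C, D, E, F, G, H} covers every attribute.
These are minimal and exhaustive — every other superkey contains one of them.

{A, B}, {A, D}, {A, E}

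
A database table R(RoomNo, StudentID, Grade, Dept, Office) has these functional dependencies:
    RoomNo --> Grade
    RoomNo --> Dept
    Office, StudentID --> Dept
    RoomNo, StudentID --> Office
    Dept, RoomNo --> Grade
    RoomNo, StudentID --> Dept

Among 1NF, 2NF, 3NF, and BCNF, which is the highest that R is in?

1NF

Candidate key: {RoomNo, StudentID}. Prime attributes: {RoomNo, StudentID}.
RoomNo --> Grade: {RoomNo}⁺ = {Dept, Grade, RoomNo}, which is not all of the attributes, so the left side is not a superkey — BCNF is violated.
RoomNo --> Grade determines the non-prime attribute {Grade} from a non-superkey — 3NF is violated.
The proper key subset {RoomNo} of {RoomNo, StudentID} determines non-prime {Dept, Grade}, so the relation is not even in 2NF.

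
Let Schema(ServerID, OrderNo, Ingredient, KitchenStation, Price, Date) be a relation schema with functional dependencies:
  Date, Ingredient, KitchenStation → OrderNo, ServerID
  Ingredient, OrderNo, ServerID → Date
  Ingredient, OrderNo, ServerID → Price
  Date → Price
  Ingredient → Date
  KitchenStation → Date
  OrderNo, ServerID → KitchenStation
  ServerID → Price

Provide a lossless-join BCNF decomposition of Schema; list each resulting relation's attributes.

{Date, Ingredient}; {Date, Price}; {Ingredient, OrderNo, ServerID}; {KitchenStation, OrderNo, ServerID}

Candidate keys of the original relation: {Ingredient, KitchenStation}, {Ingredient, OrderNo, ServerID}.
Within {Date, Ingredient, KitchenStation, OrderNo, Price, ServerID}: {Date}⁺ ∩ {Date, Ingredient, KitchenStation, OrderNo, Price, ServerID} = {Date, Price}, not the whole set, so Date → Price violates BCNF; decompose into {Date, Price} and {Date, Ingredient, KitchenStation, OrderNo, ServerID}.
{Date, Price}: every determinant is a superkey — BCNF.
Within {Date, Ingredient, KitchenStation, OrderNo, ServerID}: {Ingredient}⁺ ∩ {Date, Ingredient, KitchenStation, OrderNo, ServerID} = {Date, Ingredient}, not the whole set, so Ingredient → Date violates BCNF; decompose into {Date, Ingredient} and {Ingredient, KitchenStation, OrderNo, ServerID}.
{Date, Ingredient}: every determinant is a superkey — BCNF.
Within {Ingredient, KitchenStation, OrderNo, ServerID}: {OrderNo, ServerID}⁺ ∩ {Ingredient, KitchenStation, OrderNo, ServerID} = {KitchenStation, OrderNo, ServerID}, not the whole set, so OrderNo, ServerID → KitchenStation violates BCNF; decompose into {KitchenStation, OrderNo, ServerID} and {Ingredient, OrderNo, ServerID}.
{KitchenStation, OrderNo, ServerID}: every determinant is a superkey — BCNF.
{Ingredient, OrderNo, ServerID}: every determinant is a superkey — BCNF.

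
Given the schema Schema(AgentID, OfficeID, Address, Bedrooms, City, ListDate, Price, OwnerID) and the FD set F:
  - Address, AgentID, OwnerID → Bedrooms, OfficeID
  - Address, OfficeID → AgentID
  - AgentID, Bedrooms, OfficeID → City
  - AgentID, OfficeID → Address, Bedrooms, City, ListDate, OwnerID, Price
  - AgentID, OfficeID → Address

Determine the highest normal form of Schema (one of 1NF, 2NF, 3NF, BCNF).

Candidate keys: {Address, AgentID, OwnerID}, {Address, OfficeID}, {AgentID, OfficeID}. Prime attributes: {Address, AgentID, OfficeID, OwnerID}.
Each dependency's left side is a superkey — BCNF holds.

BCNF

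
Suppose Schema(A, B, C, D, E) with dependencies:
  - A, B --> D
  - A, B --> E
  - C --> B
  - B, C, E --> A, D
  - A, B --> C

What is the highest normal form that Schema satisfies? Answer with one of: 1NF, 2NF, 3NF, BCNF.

Candidate keys: {A, B}, {A, C}, {C, E}. Prime attributes: {A, B, C, E}.
For C --> B we have {C}⁺ = {B, C}; {C} is not a superkey, so BCNF fails.
But every attribute on its right side ({B}) is prime, and the same holds for every other non-superkey FD, so 3NF still holds.

3NF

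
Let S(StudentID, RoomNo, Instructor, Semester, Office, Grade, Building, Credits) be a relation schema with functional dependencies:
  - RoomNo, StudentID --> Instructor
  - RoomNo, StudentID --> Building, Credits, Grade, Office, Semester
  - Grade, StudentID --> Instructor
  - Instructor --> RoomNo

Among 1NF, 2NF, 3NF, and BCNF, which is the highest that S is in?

Candidate keys: {Grade, StudentID}, {Instructor, StudentID}, {RoomNo, StudentID}. Prime attributes: {Grade, Instructor, RoomNo, StudentID}.
Instructor --> RoomNo breaks BCNF: {Instructor}⁺ = {Instructor, RoomNo}, so {Instructor} is not a superkey.
But every attribute on its right side ({RoomNo}) is prime, and the same holds for every other non-superkey FD, so 3NF still holds.

3NF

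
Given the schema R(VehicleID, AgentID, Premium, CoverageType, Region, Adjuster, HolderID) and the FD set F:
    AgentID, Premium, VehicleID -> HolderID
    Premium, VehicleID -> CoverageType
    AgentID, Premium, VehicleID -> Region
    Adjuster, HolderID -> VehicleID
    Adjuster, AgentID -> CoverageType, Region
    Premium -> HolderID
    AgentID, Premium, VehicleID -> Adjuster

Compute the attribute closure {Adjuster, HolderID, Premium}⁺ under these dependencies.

Start with {Adjuster, HolderID, Premium}.
Adjuster, HolderID -> VehicleID applies; add {VehicleID} → now {Adjuster, HolderID, Premium, VehicleID}.
Premium, VehicleID -> CoverageType applies; add {CoverageType} → now {Adjuster, CoverageType, HolderID, Premium, VehicleID}.
No further FD applies.

{Adjuster, CoverageType, HolderID, Premium, VehicleID}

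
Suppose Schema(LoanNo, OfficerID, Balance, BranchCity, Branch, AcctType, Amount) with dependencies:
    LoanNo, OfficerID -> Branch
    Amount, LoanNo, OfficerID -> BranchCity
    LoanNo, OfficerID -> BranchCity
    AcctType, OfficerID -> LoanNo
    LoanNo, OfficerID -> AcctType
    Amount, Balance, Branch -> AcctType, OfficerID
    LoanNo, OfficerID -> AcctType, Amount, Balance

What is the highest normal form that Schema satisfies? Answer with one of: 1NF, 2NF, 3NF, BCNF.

BCNF

Candidate keys: {AcctType, OfficerID}, {Amount, Balance, Branch}, {LoanNo, OfficerID}. Prime attributes: {AcctType, Amount, Balance, Branch, LoanNo, OfficerID}.
The left-hand side of every FD is a superkey, so BCNF is satisfied.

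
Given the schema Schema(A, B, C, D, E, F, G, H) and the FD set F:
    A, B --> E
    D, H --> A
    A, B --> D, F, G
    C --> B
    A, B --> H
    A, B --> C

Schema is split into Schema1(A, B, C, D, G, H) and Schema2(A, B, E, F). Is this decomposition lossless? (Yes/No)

Schema1 ∩ Schema2 = {A, B}; its closure under F is {A, B, C, D, E, F, G, H}.
Schema1 is contained in that closure, so Schema1 ∩ Schema2 --> Schema1 holds and the join is lossless.

Yes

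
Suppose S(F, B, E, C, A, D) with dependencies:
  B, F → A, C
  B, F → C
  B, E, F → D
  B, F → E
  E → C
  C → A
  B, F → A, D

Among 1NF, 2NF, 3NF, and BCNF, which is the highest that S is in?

Candidate key: {B, F}. Prime attributes: {B, F}.
E → C: {E}⁺ = {A, C, E}, which is not all of the attributes, so the left side is not a superkey — BCNF is violated.
E → C has non-prime {C} on the right and a non-superkey on the left, so 3NF fails.
No proper subset of a key has a non-prime attribute in its closure, so there is no partial dependency; 2NF holds.

2NF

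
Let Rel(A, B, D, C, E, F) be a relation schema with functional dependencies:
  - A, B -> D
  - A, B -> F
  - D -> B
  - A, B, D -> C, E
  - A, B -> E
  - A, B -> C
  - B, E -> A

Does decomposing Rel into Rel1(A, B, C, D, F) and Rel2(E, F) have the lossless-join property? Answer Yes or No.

No

Common attributes: {F}; their closure is {F}.
Rel1 ⊄ {F} and Rel2 ⊄ {F}, so the split is lossy.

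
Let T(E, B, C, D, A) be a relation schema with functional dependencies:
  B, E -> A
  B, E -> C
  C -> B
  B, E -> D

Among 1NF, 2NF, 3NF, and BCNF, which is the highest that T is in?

3NF

Candidate keys: {B, E}, {C, E}. Prime attributes: {B, C, E}.
C -> B: {C}⁺ = {B, C}, which is not all of the attributes, so the left side is not a superkey — BCNF is violated.
Since {B} ⊆ prime attributes and every other non-superkey FD also has a prime right side, the schema is in 3NF.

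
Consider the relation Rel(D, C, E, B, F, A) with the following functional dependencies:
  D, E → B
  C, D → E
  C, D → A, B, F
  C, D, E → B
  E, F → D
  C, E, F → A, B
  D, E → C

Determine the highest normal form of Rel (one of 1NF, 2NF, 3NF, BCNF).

Candidate keys: {C, D}, {D, E}, {E, F}. Prime attributes: {C, D, E, F}.
The left-hand side of every FD is a superkey, so BCNF is satisfied.

BCNF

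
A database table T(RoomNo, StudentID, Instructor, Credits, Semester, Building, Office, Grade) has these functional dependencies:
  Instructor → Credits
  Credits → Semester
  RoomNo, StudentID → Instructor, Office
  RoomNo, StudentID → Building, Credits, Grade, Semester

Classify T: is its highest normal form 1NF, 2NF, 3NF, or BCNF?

2NF

Candidate key: {RoomNo, StudentID}. Prime attributes: {RoomNo, StudentID}.
Instructor → Credits: {Instructor}⁺ = {Credits, Instructor, Semester}, which is not all of the attributes, so the left side is not a superkey — BCNF is violated.
Because {Credits} is non-prime and the left side of Instructor → Credits is not a superkey, the relation is not in 3NF.
No non-prime attribute depends on a proper subset of any candidate key, so 2NF holds.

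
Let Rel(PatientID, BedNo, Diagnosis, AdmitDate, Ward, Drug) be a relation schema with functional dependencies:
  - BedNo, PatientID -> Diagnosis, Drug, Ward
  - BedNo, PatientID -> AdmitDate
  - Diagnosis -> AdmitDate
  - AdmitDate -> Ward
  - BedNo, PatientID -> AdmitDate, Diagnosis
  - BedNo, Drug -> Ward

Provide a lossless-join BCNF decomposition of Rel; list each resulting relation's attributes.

Candidate key of the original relation: {BedNo, PatientID}.
In {AdmitDate, BedNo, Diagnosis, Drug, PatientID, Ward}, {Diagnosis} is not a superkey ({Diagnosis}⁺ restricted to this set is {AdmitDate, Diagnosis, Ward}), so split on Diagnosis -> AdmitDate, Ward into {AdmitDate, Diagnosis, Ward} and {BedNo, Diagnosis, Drug, PatientID}.
In {AdmitDate, Diagnosis, Ward}, {AdmitDate} is not a superkey ({AdmitDate}⁺ restricted to this set is {AdmitDate, Ward}), so split on AdmitDate -> Ward into {AdmitDate, Ward} and {AdmitDate, Diagnosis}.
{AdmitDate, Ward} has no BCNF violation.
{AdmitDate, Diagnosis} has no BCNF violation.
{BedNo, Diagnosis, Drug, PatientID} has no BCNF violation.

{AdmitDate, Diagnosis}; {AdmitDate, Ward}; {BedNo, Diagnosis, Drug, PatientID}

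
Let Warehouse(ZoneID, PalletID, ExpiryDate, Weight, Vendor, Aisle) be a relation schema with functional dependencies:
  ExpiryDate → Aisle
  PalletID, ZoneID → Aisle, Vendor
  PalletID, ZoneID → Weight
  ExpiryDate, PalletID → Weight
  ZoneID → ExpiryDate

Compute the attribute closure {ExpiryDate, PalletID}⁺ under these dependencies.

{Aisle, ExpiryDate, PalletID, Weight}

Start with {ExpiryDate, PalletID}.
ExpiryDate → Aisle applies; add {Aisle} → now {Aisle, ExpiryDate, PalletID}.
ExpiryDate, PalletID → Weight applies; add {Weight} → now {Aisle, ExpiryDate, PalletID, Weight}.
No further FD applies.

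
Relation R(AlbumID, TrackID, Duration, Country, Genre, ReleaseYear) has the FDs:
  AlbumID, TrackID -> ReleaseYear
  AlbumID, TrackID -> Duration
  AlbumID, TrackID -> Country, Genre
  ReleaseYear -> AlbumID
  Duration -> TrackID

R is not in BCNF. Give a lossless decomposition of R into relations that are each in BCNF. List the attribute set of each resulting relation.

{AlbumID, ReleaseYear}; {Country, Duration, Genre, ReleaseYear}; {Duration, TrackID}

Candidate keys of the original relation: {AlbumID, Duration}, {AlbumID, TrackID}, {Duration, ReleaseYear}, {ReleaseYear, TrackID}.
Within {AlbumID, Country, Duration, Genre, ReleaseYear, TrackID}: {ReleaseYear}⁺ ∩ {AlbumID, Country, Duration, Genre, ReleaseYear, TrackID} = {AlbumID, ReleaseYear}, not the whole set, so ReleaseYear -> AlbumID violates BCNF; decompose into {AlbumID, ReleaseYear} and {Country, Duration, Genre, ReleaseYear, TrackID}.
{AlbumID, ReleaseYear} has no BCNF violation.
Within {Country, Duration, Genre, ReleaseYear, TrackID}: {Duration}⁺ ∩ {Country, Duration, Genre, ReleaseYear, TrackID} = {Duration, TrackID}, not the whole set, so Duration -> TrackID violates BCNF; decompose into {Duration, TrackID} and {Country, Duration, Genre, ReleaseYear}.
{Duration, TrackID} has no BCNF violation.
{Country, Duration, Genre, ReleaseYear} has no BCNF violation.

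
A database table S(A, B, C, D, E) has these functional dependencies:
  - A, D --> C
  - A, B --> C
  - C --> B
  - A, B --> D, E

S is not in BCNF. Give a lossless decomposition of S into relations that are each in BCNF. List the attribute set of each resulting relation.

Candidate keys of the original relation: {A, B}, {A, C}, {A, D}.
Within {A, B, C, D, E}: {C}⁺ ∩ {A, B, C, D, E} = {B, C}, not the whole set, so C --> B violates BCNF; decompose into {B, C} and {A, C, D, E}.
{B, C} has no BCNF violation.
{A, C, D, E} has no BCNF violation.

{A, C, D, E}; {B, C}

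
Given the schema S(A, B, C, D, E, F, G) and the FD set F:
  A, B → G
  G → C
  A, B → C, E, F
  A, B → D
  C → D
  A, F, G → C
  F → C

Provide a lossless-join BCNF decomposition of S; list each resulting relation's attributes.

{A, B, E, F, G}; {C, D}; {C, G}

Candidate key of the original relation: {A, B}.
In {A, B, C, D, E, F, G}, {G} is not a superkey ({G}⁺ restricted to this set is {C, D, G}), so split on G → C, D into {C, D, G} and {A, B, E, F, G}.
In {C, D, G}, {C} is not a superkey ({C}⁺ restricted to this set is {C, D}), so split on C → D into {C, D} and {C, G}.
{C, D} is in BCNF.
{C, G} is in BCNF.
{A, B, E, F, G} is in BCNF.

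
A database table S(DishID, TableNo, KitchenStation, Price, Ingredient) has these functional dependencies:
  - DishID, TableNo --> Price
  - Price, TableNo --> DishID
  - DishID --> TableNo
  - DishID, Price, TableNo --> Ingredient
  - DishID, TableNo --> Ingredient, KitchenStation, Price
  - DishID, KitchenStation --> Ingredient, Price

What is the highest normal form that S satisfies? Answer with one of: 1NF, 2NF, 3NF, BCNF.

Candidate keys: {DishID}, {Price, TableNo}. Prime attributes: {DishID, Price, TableNo}.
Every FD has a superkey on the left, so the relation is in BCNF.

BCNF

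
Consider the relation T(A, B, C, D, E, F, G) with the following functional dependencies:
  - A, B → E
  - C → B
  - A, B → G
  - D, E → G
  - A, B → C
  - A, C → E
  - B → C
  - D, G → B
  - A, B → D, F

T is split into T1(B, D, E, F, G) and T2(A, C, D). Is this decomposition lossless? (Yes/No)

No

The shared attributes are {D} and {D}⁺ = {D}.
The closure covers neither T1 nor T2 entirely; the join is not lossless.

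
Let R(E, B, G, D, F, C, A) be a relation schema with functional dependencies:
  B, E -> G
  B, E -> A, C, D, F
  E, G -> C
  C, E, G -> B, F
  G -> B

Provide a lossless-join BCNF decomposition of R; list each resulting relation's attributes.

Candidate keys of the original relation: {B, E}, {E, G}.
{A, B, C, D, E, F, G}: {G} determines {B, G} here but is not a superkey — split on G -> B, giving {B, G} and {A, C, D, E, F, G}.
{B, G} is in BCNF.
{A, C, D, E, F, G} is in BCNF.

{A, C, D, E, F, G}; {B, G}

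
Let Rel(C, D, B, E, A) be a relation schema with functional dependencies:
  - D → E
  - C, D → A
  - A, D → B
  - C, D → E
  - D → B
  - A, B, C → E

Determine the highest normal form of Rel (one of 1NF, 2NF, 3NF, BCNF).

1NF

Candidate key: {C, D}. Prime attributes: {C, D}.
For D → E we have {D}⁺ = {B, D, E}; {D} is not a superkey, so BCNF fails.
D → E determines the non-prime attribute {E} from a non-superkey — 3NF is violated.
The proper key subset {D} of {C, D} determines non-prime {B, E}, so the relation is not even in 2NF.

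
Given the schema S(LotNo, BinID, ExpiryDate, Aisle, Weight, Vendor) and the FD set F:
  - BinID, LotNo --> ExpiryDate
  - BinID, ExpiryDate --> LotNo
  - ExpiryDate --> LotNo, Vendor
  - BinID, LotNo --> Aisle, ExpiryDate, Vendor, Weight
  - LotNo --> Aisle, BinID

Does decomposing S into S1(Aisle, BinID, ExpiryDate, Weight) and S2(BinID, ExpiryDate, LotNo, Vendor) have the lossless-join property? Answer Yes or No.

Yes

Common attributes: {BinID, ExpiryDate}; their closure is {Aisle, BinID, ExpiryDate, LotNo, Vendor, Weight}.
S1 is contained in that closure, so S1 ∩ S2 --> S1 holds and the join is lossless.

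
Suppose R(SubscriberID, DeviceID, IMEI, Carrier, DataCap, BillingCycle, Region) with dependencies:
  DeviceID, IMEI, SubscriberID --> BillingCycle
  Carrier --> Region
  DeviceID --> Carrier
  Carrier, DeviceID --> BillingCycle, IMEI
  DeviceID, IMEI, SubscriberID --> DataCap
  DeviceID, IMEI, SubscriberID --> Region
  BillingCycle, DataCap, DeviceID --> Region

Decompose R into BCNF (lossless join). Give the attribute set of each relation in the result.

{BillingCycle, Carrier, DeviceID, IMEI}; {Carrier, Region}; {DataCap, DeviceID, SubscriberID}

Candidate key of the original relation: {DeviceID, SubscriberID}.
{BillingCycle, Carrier, DataCap, DeviceID, IMEI, Region, SubscriberID}: {Carrier} determines {Carrier, Region} here but is not a superkey — split on Carrier --> Region, giving {Carrier, Region} and {BillingCycle, Carrier, DataCap, DeviceID, IMEI, SubscriberID}.
{Carrier, Region} has no BCNF violation.
{BillingCycle, Carrier, DataCap, DeviceID, IMEI, SubscriberID}: {DeviceID} determines {BillingCycle, Carrier, DeviceID, IMEI} here but is not a superkey — split on DeviceID --> BillingCycle, Carrier, IMEI, giving {BillingCycle, Carrier, DeviceID, IMEI} and {DataCap, DeviceID, SubscriberID}.
{BillingCycle, Carrier, DeviceID, IMEI} has no BCNF violation.
{DataCap, DeviceID, SubscriberID} has no BCNF violation.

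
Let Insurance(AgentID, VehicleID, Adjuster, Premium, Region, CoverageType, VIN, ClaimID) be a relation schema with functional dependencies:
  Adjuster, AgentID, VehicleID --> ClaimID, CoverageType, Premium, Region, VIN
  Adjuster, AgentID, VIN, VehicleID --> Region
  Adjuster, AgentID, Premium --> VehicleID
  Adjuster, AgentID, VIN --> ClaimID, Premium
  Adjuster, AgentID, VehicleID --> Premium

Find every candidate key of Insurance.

{Adjuster, AgentID, Premium}, {Adjuster, AgentID, VIN}, {Adjuster, AgentID, VehicleID}

Attributes never on any right-hand side: {Adjuster, AgentID} — every candidate key must contain all of them.
{Adjuster, AgentID, Premium}⁺ = {Adjuster, AgentID, ClaimID, CoverageType, Premium, Region, VIN, VehicleID} — all of the relation — so {Adjuster, AgentID, Premium} is a candidate key.
{Adjuster, AgentID, VIN}⁺ = {Adjuster, AgentID, ClaimID, CoverageType, Premium, Region, VIN, VehicleID} — all of the relation — so {Adjuster, AgentID, VIN} is a candidate key.
{Adjuster, AgentID, VehicleID}⁺ = {Adjuster, AgentID, ClaimID, CoverageType, Premium, Region, VIN, VehicleID} — all of the relation — so {Adjuster, AgentID, VehicleID} is a candidate key.
No proper subset of any of these is a key, and no other minimal superkey exists.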